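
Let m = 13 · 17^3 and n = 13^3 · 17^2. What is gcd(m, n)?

min exponent per shared prime: 13 · 17^2 = 3757

3757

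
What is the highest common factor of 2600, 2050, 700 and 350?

50

2600 = 2³ · 5² · 13; 2050 = 2 · 5² · 41; 700 = 2² · 5² · 7; 350 = 2 · 5² · 7
gcd takes min exponent of each prime: 2 · 5² = 50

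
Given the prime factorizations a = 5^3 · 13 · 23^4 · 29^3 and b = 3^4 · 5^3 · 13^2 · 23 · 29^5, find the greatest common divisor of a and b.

911538875

min exponent per shared prime: 5^3 · 13 · 23 · 29^3 = 911538875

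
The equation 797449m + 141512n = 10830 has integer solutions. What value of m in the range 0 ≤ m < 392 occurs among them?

326

Euclid: 797449 = 5·141512 + 89889; 141512 = 1·89889 + 51623; 89889 = 1·51623 + 38266; 51623 = 1·38266 + 13357; 38266 = 2·13357 + 11552; 13357 = 1·11552 + 1805; 11552 = 6·1805 + 722; 1805 = 2·722 + 361; 722 = 2·361 + 0 → gcd = 361; 10830 = 361·30.
Back-substitution yields 797449·(-159) + 141512·(896) = 361, so one solution is m = -159·30 = -4770, n = 896·30 = 26880.
Solutions in m differ by 141512/361 = 392; the one in [0, 392) is -4770 mod 392 = 326.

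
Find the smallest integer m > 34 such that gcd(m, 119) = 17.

119 = 17·7. Any m with gcd(m, 119) = 17 is a multiple of 17, say 17s, with s coprime to 7.
Need s > 34/17, so s ≥ 3. First s ≥ 3 with gcd(s, 7) = 1 is s = 3. Thus m = 17·3 = 51.

51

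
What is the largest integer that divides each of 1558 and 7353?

19

Euclid: 7353 = 4·1558 + 1121; 1558 = 1·1121 + 437; 1121 = 2·437 + 247; 437 = 1·247 + 190; 247 = 1·190 + 57; 190 = 3·57 + 19; 57 = 3·19 + 0. Last nonzero remainder: 19.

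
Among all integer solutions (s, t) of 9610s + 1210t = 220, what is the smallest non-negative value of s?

66

Reduce mod 1210: 9610s ≡ 220 (mod 1210). With g = gcd(9610, 1210) = 10 dividing 220, divide through: 961s ≡ 22 (mod 121).
Since gcd(961, 121) = 1, s ≡ 22·(961)⁻¹ ≡ 66 (mod 121). Smallest non-negative: 66.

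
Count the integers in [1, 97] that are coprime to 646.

43

646 = 2·17·19. Inclusion–exclusion on these primes:
97 − ⌊97/2⌋ − ⌊97/17⌋ − ⌊97/19⌋ + ⌊97/34⌋ + ⌊97/38⌋ + ⌊97/323⌋ − ⌊97/646⌋ = 43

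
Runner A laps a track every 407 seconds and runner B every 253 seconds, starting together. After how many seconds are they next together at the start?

407 = 11 · 37; 253 = 11 · 23
max exponents: 11 · 23 · 37 = 9361

9361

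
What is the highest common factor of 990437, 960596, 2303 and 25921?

gcd(990437, 960596): 990437 = 1·960596 + 29841; 960596 = 32·29841 + 5684; 29841 = 5·5684 + 1421; 5684 = 4·1421 + 0 → 1421
gcd(1421, 2303): 2303 = 1·1421 + 882; 1421 = 1·882 + 539; 882 = 1·539 + 343; 539 = 1·343 + 196; 343 = 1·196 + 147; 196 = 1·147 + 49; 147 = 3·49 + 0 → 49
gcd(49, 25921): 25921 = 529·49 + 0 → 49

49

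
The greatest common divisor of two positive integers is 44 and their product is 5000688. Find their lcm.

113652

For any two positive integers, gcd × lcm equals their product. Hence lcm = 5000688 / 44 = 113652.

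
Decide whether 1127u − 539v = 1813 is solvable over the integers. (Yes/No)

Yes

By Bézout, 1127u − 539v = 1813 has integer solutions iff gcd(1127, 539) | 1813.
Euclid: 1127 = 2·539 + 49; 539 = 11·49 + 0. gcd = 49; 1813 mod 49 = 0. Yes.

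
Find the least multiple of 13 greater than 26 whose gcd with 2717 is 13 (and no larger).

Multiples of 13 above 26: 13·3, 13·4, … . Need the cofactor coprime to 2717/13 = 209.
Checking s = 3, 4, … the first with gcd(s, 209) = 1 is s = 3, giving 39.

39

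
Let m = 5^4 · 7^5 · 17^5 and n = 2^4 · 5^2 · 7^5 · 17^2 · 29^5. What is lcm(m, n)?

4894685548490422510000

max exponent per prime: 2^4 · 5^4 · 7^5 · 17^5 · 29^5 = 4894685548490422510000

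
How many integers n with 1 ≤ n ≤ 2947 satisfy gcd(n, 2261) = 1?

Prime factors of 2261: 7, 17, 19. Count integers ≤ 2947 divisible by none of them.
By inclusion–exclusion: 2947 − ⌊2947/7⌋ − ⌊2947/17⌋ − ⌊2947/19⌋ + ⌊2947/119⌋ + ⌊2947/133⌋ + ⌊2947/323⌋ − ⌊2947/2261⌋ = 2252.

2252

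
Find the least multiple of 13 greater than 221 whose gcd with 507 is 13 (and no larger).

507 = 13·39. Any t with gcd(t, 507) = 13 is a multiple of 13, say 13s, with s coprime to 39.
Need s > 221/13, so s ≥ 18. First s ≥ 18 with gcd(s, 39) = 1 is s = 19. Thus t = 13·19 = 247.

247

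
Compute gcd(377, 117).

Euclid: 377 = 3·117 + 26; 117 = 4·26 + 13; 26 = 2·13 + 0. Last nonzero remainder: 13.

13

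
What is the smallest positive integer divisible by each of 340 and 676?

57460

gcd first: 676 = 1·340 + 336; 340 = 1·336 + 4; 336 = 84·4 + 0 → gcd = 4
lcm = 340·676/gcd = 229840/4 = 57460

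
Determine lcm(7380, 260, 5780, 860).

7380 = 2² · 3² · 5 · 41; 260 = 2² · 5 · 13; 5780 = 2² · 5 · 17²; 860 = 2² · 5 · 43
lcm takes max exponent of each prime: 2² · 3² · 5 · 13 · 17² · 41 · 43 = 1192246380

1192246380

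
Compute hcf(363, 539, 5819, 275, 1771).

11

gcd(363, 539): 539 = 1·363 + 176; 363 = 2·176 + 11; 176 = 16·11 + 0 → 11
gcd(11, 5819): 5819 = 529·11 + 0 → 11
gcd(11, 275): 275 = 25·11 + 0 → 11
gcd(11, 1771): 1771 = 161·11 + 0 → 11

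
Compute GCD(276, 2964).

12

276 = 2² · 3 · 23
2964 = 2² · 3 · 13 · 19
Common: 2² · 3 = 12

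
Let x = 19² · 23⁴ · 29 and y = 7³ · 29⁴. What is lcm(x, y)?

max exponent per prime: 7³ · 19² · 23⁴ · 29⁴ = 24507818626453183

24507818626453183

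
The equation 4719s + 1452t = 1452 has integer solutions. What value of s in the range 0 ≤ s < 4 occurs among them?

0

Reduce mod 1452: 4719s ≡ 1452 (mod 1452). With g = gcd(4719, 1452) = 363 dividing 1452, divide through: 13s ≡ 4 (mod 4).
Since gcd(13, 4) = 1, s ≡ 4·(13)⁻¹ ≡ 0 (mod 4). Smallest non-negative: 0.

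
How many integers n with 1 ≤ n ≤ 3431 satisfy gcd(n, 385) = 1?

385 = 5·7·11. Inclusion–exclusion on these primes:
3431 − ⌊3431/5⌋ − ⌊3431/7⌋ − ⌊3431/11⌋ + ⌊3431/35⌋ + ⌊3431/55⌋ + ⌊3431/77⌋ − ⌊3431/385⌋ = 2140

2140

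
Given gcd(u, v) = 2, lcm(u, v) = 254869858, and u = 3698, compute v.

137842

u·v = gcd·lcm = 2·254869858 = 509739716, so v = 509739716/3698 = 137842.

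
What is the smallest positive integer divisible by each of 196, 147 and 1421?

196 = 2² · 7²; 147 = 3 · 7²; 1421 = 7² · 29
lcm takes max exponent of each prime: 2² · 3 · 7² · 29 = 17052

17052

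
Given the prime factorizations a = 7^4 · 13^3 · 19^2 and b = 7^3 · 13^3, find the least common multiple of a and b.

1904273917

max exponent per prime: 7^4 · 13^3 · 19^2 = 1904273917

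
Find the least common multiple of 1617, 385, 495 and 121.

266805

1617 = 3 · 7² · 11; 385 = 5 · 7 · 11; 495 = 3² · 5 · 11; 121 = 11²
lcm takes max exponent of each prime: 3² · 5 · 7² · 11² = 266805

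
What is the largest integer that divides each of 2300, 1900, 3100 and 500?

100

2300 = 2² · 5² · 23; 1900 = 2² · 5² · 19; 3100 = 2² · 5² · 31; 500 = 2² · 5³
gcd takes min exponent of each prime: 2² · 5² = 100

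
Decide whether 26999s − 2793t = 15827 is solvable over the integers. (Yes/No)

Yes

gcd(26999, 2793): 26999 = 9·2793 + 1862; 2793 = 1·1862 + 931; 1862 = 2·931 + 0 → 931
931 divides 15827, so a solution exists.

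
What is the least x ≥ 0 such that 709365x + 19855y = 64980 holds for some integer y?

10

Reduce mod 19855: 709365x ≡ 64980 (mod 19855). With g = gcd(709365, 19855) = 1805 dividing 64980, divide through: 393x ≡ 36 (mod 11).
Since gcd(393, 11) = 1, x ≡ 36·(393)⁻¹ ≡ 10 (mod 11). Smallest non-negative: 10.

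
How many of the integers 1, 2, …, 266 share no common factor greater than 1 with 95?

Prime factors of 95: 5, 19. Count integers ≤ 266 divisible by none of them.
By inclusion–exclusion: 266 − ⌊266/5⌋ − ⌊266/19⌋ + ⌊266/95⌋ = 201.

201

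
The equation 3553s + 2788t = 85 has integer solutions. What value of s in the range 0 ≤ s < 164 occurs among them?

gcd(3553, 2788) = 17 (Euclid: 3553 = 1·2788 + 765; 2788 = 3·765 + 493; 765 = 1·493 + 272; 493 = 1·272 + 221; 272 = 1·221 + 51; 221 = 4·51 + 17; 51 = 3·17 + 0), and 17 | 85.
Extended Euclid: 3553·(-51) + 2788·(65) = 17. Scale by 5: s₀ = -255.
General solution s = s₀ + 164k; reducing mod 164 gives s = 73 (and t = -93).

73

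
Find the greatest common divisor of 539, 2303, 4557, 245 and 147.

49

539 = 7² · 11; 2303 = 7² · 47; 4557 = 3 · 7² · 31; 245 = 5 · 7²; 147 = 3 · 7²
gcd takes min exponent of each prime: 7² = 49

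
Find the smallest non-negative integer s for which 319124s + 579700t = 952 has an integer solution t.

6723

Euclid: 579700 = 1·319124 + 260576; 319124 = 1·260576 + 58548; 260576 = 4·58548 + 26384; 58548 = 2·26384 + 5780; 26384 = 4·5780 + 3264; 5780 = 1·3264 + 2516; 3264 = 1·2516 + 748; 2516 = 3·748 + 272; 748 = 2·272 + 204; 272 = 1·204 + 68; 204 = 3·68 + 0 → gcd = 68; 952 = 68·14.
Back-substitution yields 319124·(2307) + 579700·(-1270) = 68, so one solution is s = 2307·14 = 32298, t = -1270·14 = -17780.
Solutions in s differ by 579700/68 = 8525; the one in [0, 8525) is 32298 mod 8525 = 6723.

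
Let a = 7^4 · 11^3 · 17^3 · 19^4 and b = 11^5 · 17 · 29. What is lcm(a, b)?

max exponent per prime: 7^4 · 11^5 · 17^3 · 19^4 · 29 = 7179839759129958767

7179839759129958767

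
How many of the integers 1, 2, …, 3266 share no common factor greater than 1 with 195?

1608

195 = 3·5·13. Inclusion–exclusion on these primes:
3266 − ⌊3266/3⌋ − ⌊3266/5⌋ − ⌊3266/13⌋ + ⌊3266/15⌋ + ⌊3266/39⌋ + ⌊3266/65⌋ − ⌊3266/195⌋ = 1608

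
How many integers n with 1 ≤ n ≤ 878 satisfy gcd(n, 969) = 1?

Prime factors of 969: 3, 17, 19. Count integers ≤ 878 divisible by none of them.
By inclusion–exclusion: 878 − ⌊878/3⌋ − ⌊878/17⌋ − ⌊878/19⌋ + ⌊878/51⌋ + ⌊878/57⌋ + ⌊878/323⌋ − ⌊878/969⌋ = 523.

523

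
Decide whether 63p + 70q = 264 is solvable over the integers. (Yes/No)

gcd(63, 70): 70 = 1·63 + 7; 63 = 9·7 + 0 → 7
7 does not divide 264, so a solution does not exist.

No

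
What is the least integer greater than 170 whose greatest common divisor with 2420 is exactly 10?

190

gcd(x, 2420) = 10 forces 10 | x; write x = 10s. Then gcd(10s, 10·242) = 10·gcd(s, 242), so need gcd(s, 242) = 1.
10s > 170 gives s ≥ 18. The least s ≥ 18 coprime to 242 is 19, so x = 10·19 = 190.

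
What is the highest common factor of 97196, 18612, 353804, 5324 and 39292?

gcd(97196, 18612): 97196 = 5·18612 + 4136; 18612 = 4·4136 + 2068; 4136 = 2·2068 + 0 → 2068
gcd(2068, 353804): 353804 = 171·2068 + 176; 2068 = 11·176 + 132; 176 = 1·132 + 44; 132 = 3·44 + 0 → 44
gcd(44, 5324): 5324 = 121·44 + 0 → 44
gcd(44, 39292): 39292 = 893·44 + 0 → 44

44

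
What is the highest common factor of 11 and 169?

Euclid: 169 = 15·11 + 4; 11 = 2·4 + 3; 4 = 1·3 + 1; 3 = 3·1 + 0. Last nonzero remainder: 1.

1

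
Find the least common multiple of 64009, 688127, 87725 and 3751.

64009 = 11² · 23²; 688127 = 11⁴ · 47; 87725 = 5² · 11² · 29; 3751 = 11² · 31
lcm takes max exponent of each prime: 5² · 11⁴ · 23² · 29 · 31 · 47 = 8181331137925

8181331137925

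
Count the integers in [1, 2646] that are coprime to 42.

756

Prime factors of 42: 2, 3, 7. Count integers ≤ 2646 divisible by none of them.
By inclusion–exclusion: 2646 − ⌊2646/2⌋ − ⌊2646/3⌋ − ⌊2646/7⌋ + ⌊2646/6⌋ + ⌊2646/14⌋ + ⌊2646/21⌋ − ⌊2646/42⌋ = 756.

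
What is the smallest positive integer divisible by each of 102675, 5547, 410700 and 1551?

102675 = 3 · 5² · 37²; 5547 = 3 · 43²; 410700 = 2² · 3 · 5² · 37²; 1551 = 3 · 11 · 47
lcm takes max exponent of each prime: 2² · 3 · 5² · 11 · 37² · 43² · 47 = 392601683100

392601683100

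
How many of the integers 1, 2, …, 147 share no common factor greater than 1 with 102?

46

102 = 2·3·17. Inclusion–exclusion on these primes:
147 − ⌊147/2⌋ − ⌊147/3⌋ − ⌊147/17⌋ + ⌊147/6⌋ + ⌊147/34⌋ + ⌊147/51⌋ − ⌊147/102⌋ = 46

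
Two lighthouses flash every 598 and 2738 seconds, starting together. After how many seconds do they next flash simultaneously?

gcd first: 2738 = 4·598 + 346; 598 = 1·346 + 252; 346 = 1·252 + 94; 252 = 2·94 + 64; 94 = 1·64 + 30; 64 = 2·30 + 4; 30 = 7·4 + 2; 4 = 2·2 + 0 → gcd = 2
lcm = 598·2738/gcd = 1637324/2 = 818662

818662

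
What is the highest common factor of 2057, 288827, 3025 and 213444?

2057 = 11² · 17; 288827 = 7 · 11³ · 31; 3025 = 5² · 11²; 213444 = 2² · 3² · 7² · 11²
gcd takes min exponent of each prime: 11² = 121

121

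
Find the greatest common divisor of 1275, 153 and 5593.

17

gcd(1275, 153): 1275 = 8·153 + 51; 153 = 3·51 + 0 → 51
gcd(51, 5593): 5593 = 109·51 + 34; 51 = 1·34 + 17; 34 = 2·17 + 0 → 17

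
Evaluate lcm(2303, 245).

11515

gcd first: 2303 = 9·245 + 98; 245 = 2·98 + 49; 98 = 2·49 + 0 → gcd = 49
lcm = 2303·245/gcd = 564235/49 = 11515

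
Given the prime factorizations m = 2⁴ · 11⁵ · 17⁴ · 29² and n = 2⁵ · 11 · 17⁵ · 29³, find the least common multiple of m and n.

max exponent per prime: 2⁵ · 11⁵ · 17⁵ · 29³ = 178464567858048736

178464567858048736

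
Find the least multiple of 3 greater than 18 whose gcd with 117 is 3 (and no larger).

21

117 = 3·39. Any t with gcd(t, 117) = 3 is a multiple of 3, say 3s, with s coprime to 39.
Need s > 18/3, so s ≥ 7. First s ≥ 7 with gcd(s, 39) = 1 is s = 7. Thus t = 3·7 = 21.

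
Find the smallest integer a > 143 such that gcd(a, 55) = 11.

55 = 11·5. Any a with gcd(a, 55) = 11 is a multiple of 11, say 11s, with s coprime to 5.
Need s > 143/11, so s ≥ 14. First s ≥ 14 with gcd(s, 5) = 1 is s = 14. Thus a = 11·14 = 154.

154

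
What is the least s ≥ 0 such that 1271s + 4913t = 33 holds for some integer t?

4569

gcd(1271, 4913) = 1 (Euclid: 4913 = 3·1271 + 1100; 1271 = 1·1100 + 171; 1100 = 6·171 + 74; 171 = 2·74 + 23; 74 = 3·23 + 5; 23 = 4·5 + 3; 5 = 1·3 + 2; 3 = 1·2 + 1; 2 = 2·1 + 0), and 1 | 33.
Extended Euclid: 1271·(1925) + 4913·(-498) = 1. Scale by 33: s₀ = 63525.
General solution s = s₀ + 4913k; reducing mod 4913 gives s = 4569 (and t = -1182).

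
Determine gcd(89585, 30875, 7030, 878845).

95

gcd(89585, 30875): 89585 = 2·30875 + 27835; 30875 = 1·27835 + 3040; 27835 = 9·3040 + 475; 3040 = 6·475 + 190; 475 = 2·190 + 95; 190 = 2·95 + 0 → 95
gcd(95, 7030): 7030 = 74·95 + 0 → 95
gcd(95, 878845): 878845 = 9251·95 + 0 → 95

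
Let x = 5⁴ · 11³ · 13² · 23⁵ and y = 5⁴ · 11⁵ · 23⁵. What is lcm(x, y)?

max exponent per prime: 5⁴ · 11⁵ · 13² · 23⁵ = 109488707204573125

109488707204573125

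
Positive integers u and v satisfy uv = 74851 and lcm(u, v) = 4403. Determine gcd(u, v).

gcd·lcm = product, so gcd = 74851/4403 = 17.

17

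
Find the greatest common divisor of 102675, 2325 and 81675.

75

102675 = 3 · 5² · 37²; 2325 = 3 · 5² · 31; 81675 = 3³ · 5² · 11²
gcd takes min exponent of each prime: 3 · 5² = 75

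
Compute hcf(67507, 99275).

67507 = 11 · 17 · 19²
99275 = 5² · 11 · 19²
Common: 11 · 19² = 3971

3971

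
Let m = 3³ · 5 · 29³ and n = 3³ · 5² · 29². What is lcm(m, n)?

16462575

max exponent per prime: 3³ · 5² · 29³ = 16462575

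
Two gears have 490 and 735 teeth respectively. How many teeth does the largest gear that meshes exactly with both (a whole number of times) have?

490 = 2 · 5 · 7²
735 = 3 · 5 · 7²
Common: 5 · 7² = 245

245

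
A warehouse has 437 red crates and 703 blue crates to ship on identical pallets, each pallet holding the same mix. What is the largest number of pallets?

Euclid: 703 = 1·437 + 266; 437 = 1·266 + 171; 266 = 1·171 + 95; 171 = 1·95 + 76; 95 = 1·76 + 19; 76 = 4·19 + 0. Last nonzero remainder: 19.

19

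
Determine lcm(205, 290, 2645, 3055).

3843073910

205 = 5 · 41; 290 = 2 · 5 · 29; 2645 = 5 · 23²; 3055 = 5 · 13 · 47
lcm takes max exponent of each prime: 2 · 5 · 13 · 23² · 29 · 41 · 47 = 3843073910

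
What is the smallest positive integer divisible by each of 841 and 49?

841 = 29²; 49 = 7²
max exponents: 7² · 29² = 41209

41209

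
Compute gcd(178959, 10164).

363

Euclid: 178959 = 17·10164 + 6171; 10164 = 1·6171 + 3993; 6171 = 1·3993 + 2178; 3993 = 1·2178 + 1815; 2178 = 1·1815 + 363; 1815 = 5·363 + 0. Last nonzero remainder: 363.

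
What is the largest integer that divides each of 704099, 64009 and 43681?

gcd(704099, 64009): 704099 = 11·64009 + 0 → 64009
gcd(64009, 43681): 64009 = 1·43681 + 20328; 43681 = 2·20328 + 3025; 20328 = 6·3025 + 2178; 3025 = 1·2178 + 847; 2178 = 2·847 + 484; 847 = 1·484 + 363; 484 = 1·363 + 121; 363 = 3·121 + 0 → 121

121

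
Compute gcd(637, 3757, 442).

gcd(637, 3757): 3757 = 5·637 + 572; 637 = 1·572 + 65; 572 = 8·65 + 52; 65 = 1·52 + 13; 52 = 4·13 + 0 → 13
gcd(13, 442): 442 = 34·13 + 0 → 13

13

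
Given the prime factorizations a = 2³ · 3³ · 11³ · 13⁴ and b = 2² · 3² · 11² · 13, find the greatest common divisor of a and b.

56628

min exponent per shared prime: 2² · 3² · 11² · 13 = 56628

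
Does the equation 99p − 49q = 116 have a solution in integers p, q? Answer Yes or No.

By Bézout, 99p − 49q = 116 has integer solutions iff gcd(99, 49) | 116.
Euclid: 99 = 2·49 + 1; 49 = 49·1 + 0. gcd = 1; 116 mod 1 = 0. Yes.

Yes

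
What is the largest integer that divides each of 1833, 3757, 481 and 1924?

gcd(1833, 3757): 3757 = 2·1833 + 91; 1833 = 20·91 + 13; 91 = 7·13 + 0 → 13
gcd(13, 481): 481 = 37·13 + 0 → 13
gcd(13, 1924): 1924 = 148·13 + 0 → 13

13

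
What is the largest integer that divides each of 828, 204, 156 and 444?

gcd(828, 204): 828 = 4·204 + 12; 204 = 17·12 + 0 → 12
gcd(12, 156): 156 = 13·12 + 0 → 12
gcd(12, 444): 444 = 37·12 + 0 → 12

12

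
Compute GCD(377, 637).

377 = 13 · 29
637 = 7² · 13
Common: 13 = 13

13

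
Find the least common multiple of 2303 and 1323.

gcd first: 2303 = 1·1323 + 980; 1323 = 1·980 + 343; 980 = 2·343 + 294; 343 = 1·294 + 49; 294 = 6·49 + 0 → gcd = 49
lcm = 2303·1323/gcd = 3046869/49 = 62181

62181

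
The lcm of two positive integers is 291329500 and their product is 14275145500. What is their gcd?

gcd·lcm = product, so gcd = 14275145500/291329500 = 49.

49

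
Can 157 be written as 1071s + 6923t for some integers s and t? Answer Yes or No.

No

gcd(1071, 6923): 6923 = 6·1071 + 497; 1071 = 2·497 + 77; 497 = 6·77 + 35; 77 = 2·35 + 7; 35 = 5·7 + 0 → 7
7 does not divide 157, so a solution does not exist.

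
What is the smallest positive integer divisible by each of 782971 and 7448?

gcd first: 782971 = 105·7448 + 931; 7448 = 8·931 + 0 → gcd = 931
lcm = 782971·7448/gcd = 5831568008/931 = 6263768

6263768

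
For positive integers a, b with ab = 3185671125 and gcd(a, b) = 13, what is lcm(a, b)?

For any two positive integers, gcd × lcm equals their product. Hence lcm = 3185671125 / 13 = 245051625.

245051625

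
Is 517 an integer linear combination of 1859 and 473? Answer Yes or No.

gcd(1859, 473): 1859 = 3·473 + 440; 473 = 1·440 + 33; 440 = 13·33 + 11; 33 = 3·11 + 0 → 11
11 divides 517, so a solution exists.

Yes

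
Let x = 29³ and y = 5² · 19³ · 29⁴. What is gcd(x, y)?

min exponent per shared prime: 29³ = 24389

24389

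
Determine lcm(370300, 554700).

370300 = 2² · 5² · 7 · 23²; 554700 = 2² · 3 · 5² · 43²
max exponents: 2² · 3 · 5² · 7 · 23² · 43² = 2054054100

2054054100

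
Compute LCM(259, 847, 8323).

lcm(259, 847) = 259·847/gcd = 219373/7 = 31339
lcm(31339, 8323) = 31339·8323/gcd = 260834497/7 = 37262071

37262071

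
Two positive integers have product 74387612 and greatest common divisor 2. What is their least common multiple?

37193806

gcd·lcm = product, so lcm = 74387612/2 = 37193806.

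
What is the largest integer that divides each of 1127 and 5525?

1127 = 7² · 23
5525 = 5² · 13 · 17
Common: 1 = 1

1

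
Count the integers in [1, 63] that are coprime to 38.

38 = 2·19. Inclusion–exclusion on these primes:
63 − ⌊63/2⌋ − ⌊63/19⌋ + ⌊63/38⌋ = 30

30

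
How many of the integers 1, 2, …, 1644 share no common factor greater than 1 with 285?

831

Prime factors of 285: 3, 5, 19. Count integers ≤ 1644 divisible by none of them.
By inclusion–exclusion: 1644 − ⌊1644/3⌋ − ⌊1644/5⌋ − ⌊1644/19⌋ + ⌊1644/15⌋ + ⌊1644/57⌋ + ⌊1644/95⌋ − ⌊1644/285⌋ = 831.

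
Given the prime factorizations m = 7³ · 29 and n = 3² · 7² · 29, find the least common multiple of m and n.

max exponent per prime: 3² · 7³ · 29 = 89523

89523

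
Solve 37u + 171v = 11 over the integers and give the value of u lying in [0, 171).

gcd(37, 171) = 1 (Euclid: 171 = 4·37 + 23; 37 = 1·23 + 14; 23 = 1·14 + 9; 14 = 1·9 + 5; 9 = 1·5 + 4; 5 = 1·4 + 1; 4 = 4·1 + 0), and 1 | 11.
Extended Euclid: 37·(37) + 171·(-8) = 1. Scale by 11: u₀ = 407.
General solution u = u₀ + 171t; reducing mod 171 gives u = 65 (and v = -14).

65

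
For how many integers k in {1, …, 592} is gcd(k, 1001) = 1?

427

1001 = 7·11·13. Inclusion–exclusion on these primes:
592 − ⌊592/7⌋ − ⌊592/11⌋ − ⌊592/13⌋ + ⌊592/77⌋ + ⌊592/91⌋ + ⌊592/143⌋ − ⌊592/1001⌋ = 427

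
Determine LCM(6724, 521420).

876507020

gcd first: 521420 = 77·6724 + 3672; 6724 = 1·3672 + 3052; 3672 = 1·3052 + 620; 3052 = 4·620 + 572; 620 = 1·572 + 48; 572 = 11·48 + 44; 48 = 1·44 + 4; 44 = 11·4 + 0 → gcd = 4
lcm = 6724·521420/gcd = 3506028080/4 = 876507020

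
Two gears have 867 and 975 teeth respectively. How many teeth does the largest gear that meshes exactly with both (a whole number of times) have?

Euclid: 975 = 1·867 + 108; 867 = 8·108 + 3; 108 = 36·3 + 0. Last nonzero remainder: 3.

3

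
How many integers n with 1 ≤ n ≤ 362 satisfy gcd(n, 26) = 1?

167

Prime factors of 26: 2, 13. Count integers ≤ 362 divisible by none of them.
By inclusion–exclusion: 362 − ⌊362/2⌋ − ⌊362/13⌋ + ⌊362/26⌋ = 167.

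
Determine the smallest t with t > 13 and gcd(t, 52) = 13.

39

gcd(t, 52) = 13 forces 13 | t; write t = 13s. Then gcd(13s, 13·4) = 13·gcd(s, 4), so need gcd(s, 4) = 1.
13s > 13 gives s ≥ 2. The least s ≥ 2 coprime to 4 is 3, so t = 13·3 = 39.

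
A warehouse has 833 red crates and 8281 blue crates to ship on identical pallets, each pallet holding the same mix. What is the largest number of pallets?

Euclid: 8281 = 9·833 + 784; 833 = 1·784 + 49; 784 = 16·49 + 0. Last nonzero remainder: 49.

49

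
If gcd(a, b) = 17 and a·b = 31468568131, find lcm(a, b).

gcd·lcm = product, so lcm = 31468568131/17 = 1851092243.

1851092243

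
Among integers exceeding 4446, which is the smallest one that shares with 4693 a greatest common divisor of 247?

4940

4693 = 247·19. Any a with gcd(a, 4693) = 247 is a multiple of 247, say 247s, with s coprime to 19.
Need s > 4446/247, so s ≥ 19. First s ≥ 19 with gcd(s, 19) = 1 is s = 20. Thus a = 247·20 = 4940.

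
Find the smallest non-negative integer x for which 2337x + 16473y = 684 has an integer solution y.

Reduce mod 16473: 2337x ≡ 684 (mod 16473). With g = gcd(2337, 16473) = 57 dividing 684, divide through: 41x ≡ 12 (mod 289).
Since gcd(41, 289) = 1, x ≡ 12·(41)⁻¹ ≡ 247 (mod 289). Smallest non-negative: 247.

247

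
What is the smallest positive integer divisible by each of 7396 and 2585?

19118660

gcd first: 7396 = 2·2585 + 2226; 2585 = 1·2226 + 359; 2226 = 6·359 + 72; 359 = 4·72 + 71; 72 = 1·71 + 1; 71 = 71·1 + 0 → gcd = 1
lcm = 7396·2585/gcd = 19118660/1 = 19118660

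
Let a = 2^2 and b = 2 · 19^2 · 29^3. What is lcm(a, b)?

35217716

max exponent per prime: 2^2 · 19^2 · 29^3 = 35217716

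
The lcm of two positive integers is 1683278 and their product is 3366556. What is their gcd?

From gcd × lcm = ab: gcd = 3366556 / 1683278 = 2.

2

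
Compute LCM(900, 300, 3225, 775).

1199700

900 = 2² · 3² · 5²; 300 = 2² · 3 · 5²; 3225 = 3 · 5² · 43; 775 = 5² · 31
lcm takes max exponent of each prime: 2² · 3² · 5² · 31 · 43 = 1199700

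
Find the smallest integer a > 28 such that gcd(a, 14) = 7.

Multiples of 7 above 28: 7·5, 7·6, … . Need the cofactor coprime to 14/7 = 2.
Checking s = 5, 6, … the first with gcd(s, 2) = 1 is s = 5, giving 35.

35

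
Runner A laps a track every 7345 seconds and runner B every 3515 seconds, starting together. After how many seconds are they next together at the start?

7345 = 5 · 13 · 113; 3515 = 5 · 19 · 37
max exponents: 5 · 13 · 19 · 37 · 113 = 5163535

5163535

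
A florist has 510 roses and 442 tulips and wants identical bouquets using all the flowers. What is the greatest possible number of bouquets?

34

510 = 2 · 3 · 5 · 17
442 = 2 · 13 · 17
Common: 2 · 17 = 34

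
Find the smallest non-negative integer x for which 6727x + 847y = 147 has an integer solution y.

118

gcd(6727, 847) = 7 (Euclid: 6727 = 7·847 + 798; 847 = 1·798 + 49; 798 = 16·49 + 14; 49 = 3·14 + 7; 14 = 2·7 + 0), and 7 | 147.
Extended Euclid: 6727·(-52) + 847·(413) = 7. Scale by 21: x₀ = -1092.
General solution x = x₀ + 121t; reducing mod 121 gives x = 118 (and y = -937).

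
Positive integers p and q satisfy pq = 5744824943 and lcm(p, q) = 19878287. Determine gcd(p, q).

289

From gcd × lcm = pq: gcd = 5744824943 / 19878287 = 289.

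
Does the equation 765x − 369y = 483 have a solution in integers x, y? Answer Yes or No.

No

By Bézout, 765x − 369y = 483 has integer solutions iff gcd(765, 369) | 483.
Euclid: 765 = 2·369 + 27; 369 = 13·27 + 18; 27 = 1·18 + 9; 18 = 2·9 + 0. gcd = 9; 483 mod 9 = 6. No.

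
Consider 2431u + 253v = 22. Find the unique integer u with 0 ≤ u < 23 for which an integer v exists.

10

Euclid: 2431 = 9·253 + 154; 253 = 1·154 + 99; 154 = 1·99 + 55; 99 = 1·55 + 44; 55 = 1·44 + 11; 44 = 4·11 + 0 → gcd = 11; 22 = 11·2.
Back-substitution yields 2431·(5) + 253·(-48) = 11, so one solution is u = 5·2 = 10, v = -48·2 = -96.
Solutions in u differ by 253/11 = 23; the one in [0, 23) is 10 mod 23 = 10.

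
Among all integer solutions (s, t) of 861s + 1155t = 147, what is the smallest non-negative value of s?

27

gcd(861, 1155) = 21 (Euclid: 1155 = 1·861 + 294; 861 = 2·294 + 273; 294 = 1·273 + 21; 273 = 13·21 + 0), and 21 | 147.
Extended Euclid: 861·(-4) + 1155·(3) = 21. Scale by 7: s₀ = -28.
General solution s = s₀ + 55k; reducing mod 55 gives s = 27 (and t = -20).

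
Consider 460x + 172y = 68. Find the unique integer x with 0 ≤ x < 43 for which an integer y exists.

8

Reduce mod 172: 460x ≡ 68 (mod 172). With g = gcd(460, 172) = 4 dividing 68, divide through: 115x ≡ 17 (mod 43).
Since gcd(115, 43) = 1, x ≡ 17·(115)⁻¹ ≡ 8 (mod 43). Smallest non-negative: 8.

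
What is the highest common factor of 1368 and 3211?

19

1368 = 2³ · 3² · 19
3211 = 13² · 19
Common: 19 = 19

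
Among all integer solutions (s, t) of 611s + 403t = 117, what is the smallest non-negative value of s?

Reduce mod 403: 611s ≡ 117 (mod 403). With g = gcd(611, 403) = 13 dividing 117, divide through: 47s ≡ 9 (mod 31).
Since gcd(47, 31) = 1, s ≡ 9·(47)⁻¹ ≡ 18 (mod 31). Smallest non-negative: 18.

18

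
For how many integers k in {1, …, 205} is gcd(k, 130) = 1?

130 = 2·5·13. Inclusion–exclusion on these primes:
205 − ⌊205/2⌋ − ⌊205/5⌋ − ⌊205/13⌋ + ⌊205/10⌋ + ⌊205/26⌋ + ⌊205/65⌋ − ⌊205/130⌋ = 76

76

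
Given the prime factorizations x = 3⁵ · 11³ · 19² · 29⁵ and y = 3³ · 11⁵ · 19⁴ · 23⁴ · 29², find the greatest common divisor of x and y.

min exponent per shared prime: 3³ · 11³ · 19² · 29² = 10910509137

10910509137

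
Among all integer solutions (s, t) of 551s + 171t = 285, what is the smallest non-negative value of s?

3

Reduce mod 171: 551s ≡ 285 (mod 171). With g = gcd(551, 171) = 19 dividing 285, divide through: 29s ≡ 15 (mod 9).
Since gcd(29, 9) = 1, s ≡ 15·(29)⁻¹ ≡ 3 (mod 9). Smallest non-negative: 3.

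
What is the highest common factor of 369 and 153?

9

369 = 3² · 41
153 = 3² · 17
Common: 3² = 9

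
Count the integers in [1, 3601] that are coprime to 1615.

Prime factors of 1615: 5, 17, 19. Count integers ≤ 3601 divisible by none of them.
By inclusion–exclusion: 3601 − ⌊3601/5⌋ − ⌊3601/17⌋ − ⌊3601/19⌋ + ⌊3601/85⌋ + ⌊3601/95⌋ + ⌊3601/323⌋ − ⌊3601/1615⌋ = 2569.

2569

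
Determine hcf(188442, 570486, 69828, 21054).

gcd(188442, 570486): 570486 = 3·188442 + 5160; 188442 = 36·5160 + 2682; 5160 = 1·2682 + 2478; 2682 = 1·2478 + 204; 2478 = 12·204 + 30; 204 = 6·30 + 24; 30 = 1·24 + 6; 24 = 4·6 + 0 → 6
gcd(6, 69828): 69828 = 11638·6 + 0 → 6
gcd(6, 21054): 21054 = 3509·6 + 0 → 6

6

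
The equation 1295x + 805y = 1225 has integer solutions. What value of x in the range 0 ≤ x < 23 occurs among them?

Euclid: 1295 = 1·805 + 490; 805 = 1·490 + 315; 490 = 1·315 + 175; 315 = 1·175 + 140; 175 = 1·140 + 35; 140 = 4·35 + 0 → gcd = 35; 1225 = 35·35.
Back-substitution yields 1295·(5) + 805·(-8) = 35, so one solution is x = 5·35 = 175, y = -8·35 = -280.
Solutions in x differ by 805/35 = 23; the one in [0, 23) is 175 mod 23 = 14.

14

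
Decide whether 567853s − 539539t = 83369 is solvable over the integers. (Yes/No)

gcd(567853, 539539): 567853 = 1·539539 + 28314; 539539 = 19·28314 + 1573; 28314 = 18·1573 + 0 → 1573
1573 divides 83369, so a solution exists.

Yes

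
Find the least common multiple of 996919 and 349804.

49818036268

gcd first: 996919 = 2·349804 + 297311; 349804 = 1·297311 + 52493; 297311 = 5·52493 + 34846; 52493 = 1·34846 + 17647; 34846 = 1·17647 + 17199; 17647 = 1·17199 + 448; 17199 = 38·448 + 175; 448 = 2·175 + 98; 175 = 1·98 + 77; 98 = 1·77 + 21; 77 = 3·21 + 14; 21 = 1·14 + 7; 14 = 2·7 + 0 → gcd = 7
lcm = 996919·349804/gcd = 348726253876/7 = 49818036268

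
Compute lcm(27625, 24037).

51078625

gcd first: 27625 = 1·24037 + 3588; 24037 = 6·3588 + 2509; 3588 = 1·2509 + 1079; 2509 = 2·1079 + 351; 1079 = 3·351 + 26; 351 = 13·26 + 13; 26 = 2·13 + 0 → gcd = 13
lcm = 27625·24037/gcd = 664022125/13 = 51078625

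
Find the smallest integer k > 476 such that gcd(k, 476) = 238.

Multiples of 238 above 476: 238·3, 238·4, … . Need the cofactor coprime to 476/238 = 2.
Checking s = 3, 4, … the first with gcd(s, 2) = 1 is s = 3, giving 714.

714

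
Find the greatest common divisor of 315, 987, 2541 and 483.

315 = 3² · 5 · 7; 987 = 3 · 7 · 47; 2541 = 3 · 7 · 11²; 483 = 3 · 7 · 23
gcd takes min exponent of each prime: 3 · 7 = 21

21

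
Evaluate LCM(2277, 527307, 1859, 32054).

2277 = 3² · 11 · 23; 527307 = 3 · 11 · 19 · 29²; 1859 = 11 · 13²; 32054 = 2 · 11 · 31 · 47
lcm takes max exponent of each prime: 2 · 3² · 11 · 13² · 19 · 23 · 29² · 31 · 47 = 17917973065278

17917973065278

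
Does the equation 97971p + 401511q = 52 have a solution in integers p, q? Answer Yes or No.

gcd(97971, 401511): 401511 = 4·97971 + 9627; 97971 = 10·9627 + 1701; 9627 = 5·1701 + 1122; 1701 = 1·1122 + 579; 1122 = 1·579 + 543; 579 = 1·543 + 36; 543 = 15·36 + 3; 36 = 12·3 + 0 → 3
3 does not divide 52, so a solution does not exist.

No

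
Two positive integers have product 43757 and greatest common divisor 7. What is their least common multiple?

6251

gcd·lcm = product, so lcm = 43757/7 = 6251.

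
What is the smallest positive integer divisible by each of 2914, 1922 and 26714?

lcm(2914, 1922) = 2914·1922/gcd = 5600708/62 = 90334
lcm(90334, 26714) = 90334·26714/gcd = 2413182476/2 = 1206591238

1206591238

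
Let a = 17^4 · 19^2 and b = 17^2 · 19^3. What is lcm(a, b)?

max exponent per prime: 17^4 · 19^3 = 572870539

572870539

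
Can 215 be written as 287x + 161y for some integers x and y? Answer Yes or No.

By Bézout, 287x + 161y = 215 has integer solutions iff gcd(287, 161) | 215.
Euclid: 287 = 1·161 + 126; 161 = 1·126 + 35; 126 = 3·35 + 21; 35 = 1·21 + 14; 21 = 1·14 + 7; 14 = 2·7 + 0. gcd = 7; 215 mod 7 = 5. No.

No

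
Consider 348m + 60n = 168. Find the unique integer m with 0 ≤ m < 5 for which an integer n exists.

1

Reduce mod 60: 348m ≡ 168 (mod 60). With g = gcd(348, 60) = 12 dividing 168, divide through: 29m ≡ 14 (mod 5).
Since gcd(29, 5) = 1, m ≡ 14·(29)⁻¹ ≡ 1 (mod 5). Smallest non-negative: 1.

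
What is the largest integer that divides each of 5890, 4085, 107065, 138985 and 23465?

95

gcd(5890, 4085): 5890 = 1·4085 + 1805; 4085 = 2·1805 + 475; 1805 = 3·475 + 380; 475 = 1·380 + 95; 380 = 4·95 + 0 → 95
gcd(95, 107065): 107065 = 1127·95 + 0 → 95
gcd(95, 138985): 138985 = 1463·95 + 0 → 95
gcd(95, 23465): 23465 = 247·95 + 0 → 95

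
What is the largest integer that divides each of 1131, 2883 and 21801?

1131 = 3 · 13 · 29; 2883 = 3 · 31²; 21801 = 3 · 13² · 43
gcd takes min exponent of each prime: 3 = 3

3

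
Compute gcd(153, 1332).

9

Euclid: 1332 = 8·153 + 108; 153 = 1·108 + 45; 108 = 2·45 + 18; 45 = 2·18 + 9; 18 = 2·9 + 0. Last nonzero remainder: 9.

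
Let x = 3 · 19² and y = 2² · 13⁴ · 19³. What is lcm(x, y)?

2350798788

max exponent per prime: 2² · 3 · 13⁴ · 19³ = 2350798788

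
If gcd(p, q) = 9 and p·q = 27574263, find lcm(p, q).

For any two positive integers, gcd × lcm equals their product. Hence lcm = 27574263 / 9 = 3063807.

3063807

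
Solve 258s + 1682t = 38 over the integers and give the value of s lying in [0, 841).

287

Reduce mod 1682: 258s ≡ 38 (mod 1682). With g = gcd(258, 1682) = 2 dividing 38, divide through: 129s ≡ 19 (mod 841).
Since gcd(129, 841) = 1, s ≡ 19·(129)⁻¹ ≡ 287 (mod 841). Smallest non-negative: 287.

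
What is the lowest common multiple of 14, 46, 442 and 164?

14 = 2 · 7; 46 = 2 · 23; 442 = 2 · 13 · 17; 164 = 2² · 41
lcm takes max exponent of each prime: 2² · 7 · 13 · 17 · 23 · 41 = 5835284

5835284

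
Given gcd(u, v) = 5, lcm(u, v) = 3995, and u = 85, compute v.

235

u·v = gcd·lcm = 5·3995 = 19975, so v = 19975/85 = 235.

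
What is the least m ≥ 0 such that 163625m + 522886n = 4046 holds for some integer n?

Reduce mod 522886: 163625m ≡ 4046 (mod 522886). With g = gcd(163625, 522886) = 119 dividing 4046, divide through: 1375m ≡ 34 (mod 4394).
Since gcd(1375, 4394) = 1, m ≡ 34·(1375)⁻¹ ≡ 604 (mod 4394). Smallest non-negative: 604.

604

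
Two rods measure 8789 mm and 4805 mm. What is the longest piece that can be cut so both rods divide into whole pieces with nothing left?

1

8789 = 11 · 17 · 47
4805 = 5 · 31²
Common: 1 = 1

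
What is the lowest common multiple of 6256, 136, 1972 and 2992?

1995664

6256 = 2⁴ · 17 · 23; 136 = 2³ · 17; 1972 = 2² · 17 · 29; 2992 = 2⁴ · 11 · 17
lcm takes max exponent of each prime: 2⁴ · 11 · 17 · 23 · 29 = 1995664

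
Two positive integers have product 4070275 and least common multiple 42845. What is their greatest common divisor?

95

From gcd × lcm = ab: gcd = 4070275 / 42845 = 95.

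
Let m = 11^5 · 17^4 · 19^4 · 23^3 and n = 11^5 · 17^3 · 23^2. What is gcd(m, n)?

418567844827

min exponent per shared prime: 11^5 · 17^3 · 23^2 = 418567844827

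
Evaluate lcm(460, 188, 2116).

460 = 2² · 5 · 23; 188 = 2² · 47; 2116 = 2² · 23²
lcm takes max exponent of each prime: 2² · 5 · 23² · 47 = 497260

497260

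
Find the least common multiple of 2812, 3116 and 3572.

2812 = 2² · 19 · 37; 3116 = 2² · 19 · 41; 3572 = 2² · 19 · 47
lcm takes max exponent of each prime: 2² · 19 · 37 · 41 · 47 = 5418724

5418724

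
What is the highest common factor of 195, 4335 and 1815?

195 = 3 · 5 · 13; 4335 = 3 · 5 · 17²; 1815 = 3 · 5 · 11²
gcd takes min exponent of each prime: 3 · 5 = 15

15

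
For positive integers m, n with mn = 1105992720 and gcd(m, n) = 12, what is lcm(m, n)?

Since gcd(m,n)·lcm(m,n) = mn, lcm = 1105992720/12 = 92166060.

92166060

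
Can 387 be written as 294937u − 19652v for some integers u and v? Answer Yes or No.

By Bézout, 294937u − 19652v = 387 has integer solutions iff gcd(294937, 19652) | 387.
Euclid: 294937 = 15·19652 + 157; 19652 = 125·157 + 27; 157 = 5·27 + 22; 27 = 1·22 + 5; 22 = 4·5 + 2; 5 = 2·2 + 1; 2 = 2·1 + 0. gcd = 1; 387 mod 1 = 0. Yes.

Yes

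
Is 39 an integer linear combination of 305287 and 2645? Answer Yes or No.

By Bézout, 305287s + 2645t = 39 has integer solutions iff gcd(305287, 2645) | 39.
Euclid: 305287 = 115·2645 + 1112; 2645 = 2·1112 + 421; 1112 = 2·421 + 270; 421 = 1·270 + 151; 270 = 1·151 + 119; 151 = 1·119 + 32; 119 = 3·32 + 23; 32 = 1·23 + 9; 23 = 2·9 + 5; 9 = 1·5 + 4; 5 = 1·4 + 1; 4 = 4·1 + 0. gcd = 1; 39 mod 1 = 0. Yes.

Yes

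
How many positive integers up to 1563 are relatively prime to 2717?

Prime factors of 2717: 11, 13, 19. Count integers ≤ 1563 divisible by none of them.
By inclusion–exclusion: 1563 − ⌊1563/11⌋ − ⌊1563/13⌋ − ⌊1563/19⌋ + ⌊1563/143⌋ + ⌊1563/209⌋ + ⌊1563/247⌋ − ⌊1563/2717⌋ = 1242.

1242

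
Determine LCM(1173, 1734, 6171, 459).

43431498

1173 = 3 · 17 · 23; 1734 = 2 · 3 · 17²; 6171 = 3 · 11² · 17; 459 = 3³ · 17
lcm takes max exponent of each prime: 2 · 3³ · 11² · 17² · 23 = 43431498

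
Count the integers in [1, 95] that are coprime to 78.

29

78 = 2·3·13. Inclusion–exclusion on these primes:
95 − ⌊95/2⌋ − ⌊95/3⌋ − ⌊95/13⌋ + ⌊95/6⌋ + ⌊95/26⌋ + ⌊95/39⌋ − ⌊95/78⌋ = 29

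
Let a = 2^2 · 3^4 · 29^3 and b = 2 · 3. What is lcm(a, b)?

max exponent per prime: 2^2 · 3^4 · 29^3 = 7902036

7902036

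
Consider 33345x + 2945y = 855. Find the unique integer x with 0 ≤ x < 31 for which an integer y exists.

gcd(33345, 2945) = 95 (Euclid: 33345 = 11·2945 + 950; 2945 = 3·950 + 95; 950 = 10·95 + 0), and 95 | 855.
Extended Euclid: 33345·(-3) + 2945·(34) = 95. Scale by 9: x₀ = -27.
General solution x = x₀ + 31t; reducing mod 31 gives x = 4 (and y = -45).

4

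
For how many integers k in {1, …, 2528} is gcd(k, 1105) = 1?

Prime factors of 1105: 5, 13, 17. Count integers ≤ 2528 divisible by none of them.
By inclusion–exclusion: 2528 − ⌊2528/5⌋ − ⌊2528/13⌋ − ⌊2528/17⌋ + ⌊2528/65⌋ + ⌊2528/85⌋ + ⌊2528/221⌋ − ⌊2528/1105⌋ = 1757.

1757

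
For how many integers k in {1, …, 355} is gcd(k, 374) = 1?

153

Prime factors of 374: 2, 11, 17. Count integers ≤ 355 divisible by none of them.
By inclusion–exclusion: 355 − ⌊355/2⌋ − ⌊355/11⌋ − ⌊355/17⌋ + ⌊355/22⌋ + ⌊355/34⌋ + ⌊355/187⌋ − ⌊355/374⌋ = 153.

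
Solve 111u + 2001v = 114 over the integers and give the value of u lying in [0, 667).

650

Euclid: 2001 = 18·111 + 3; 111 = 37·3 + 0 → gcd = 3; 114 = 3·38.
Back-substitution yields 111·(-18) + 2001·(1) = 3, so one solution is u = -18·38 = -684, v = 1·38 = 38.
Solutions in u differ by 2001/3 = 667; the one in [0, 667) is -684 mod 667 = 650.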